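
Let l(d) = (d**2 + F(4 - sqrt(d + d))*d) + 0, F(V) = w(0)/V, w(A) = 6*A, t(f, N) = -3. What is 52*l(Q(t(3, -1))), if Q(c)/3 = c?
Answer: 4212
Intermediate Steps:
Q(c) = 3*c
F(V) = 0 (F(V) = (6*0)/V = 0/V = 0)
l(d) = d**2 (l(d) = (d**2 + 0*d) + 0 = (d**2 + 0) + 0 = d**2 + 0 = d**2)
52*l(Q(t(3, -1))) = 52*(3*(-3))**2 = 52*(-9)**2 = 52*81 = 4212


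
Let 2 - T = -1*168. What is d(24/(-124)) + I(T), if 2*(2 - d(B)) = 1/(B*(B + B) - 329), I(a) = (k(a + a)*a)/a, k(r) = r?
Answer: 216211309/632194 ≈ 342.00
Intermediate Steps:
T = 170 (T = 2 - (-1)*168 = 2 - 1*(-168) = 2 + 168 = 170)
I(a) = 2*a (I(a) = ((a + a)*a)/a = ((2*a)*a)/a = (2*a²)/a = 2*a)
d(B) = 2 - 1/(2*(-329 + 2*B²)) (d(B) = 2 - 1/(2*(B*(B + B) - 329)) = 2 - 1/(2*(B*(2*B) - 329)) = 2 - 1/(2*(2*B² - 329)) = 2 - 1/(2*(-329 + 2*B²)))
d(24/(-124)) + I(T) = (-1317 + 8*(24/(-124))²)/(2*(-329 + 2*(24/(-124))²)) + 2*170 = (-1317 + 8*(24*(-1/124))²)/(2*(-329 + 2*(24*(-1/124))²)) + 340 = (-1317 + 8*(-6/31)²)/(2*(-329 + 2*(-6/31)²)) + 340 = (-1317 + 8*(36/961))/(2*(-329 + 2*(36/961))) + 340 = (-1317 + 288/961)/(2*(-329 + 72/961)) + 340 = (½)*(-1265349/961)/(-316097/961) + 340 = (½)*(-961/316097)*(-1265349/961) + 340 = 1265349/632194 + 340 = 216211309/632194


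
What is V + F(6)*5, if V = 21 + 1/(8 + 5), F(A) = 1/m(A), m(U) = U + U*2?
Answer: 4997/234 ≈ 21.355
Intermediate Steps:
m(U) = 3*U (m(U) = U + 2*U = 3*U)
F(A) = 1/(3*A)
V = 274/13 (V = 21 + 1/13 = 274/13 ≈ 21.077)
V + F(6)*5 = 274/13 + ((⅓)/6)*5 = 274/13 + ((⅓)*(⅙))*5 = 274/13 + (1/18)*5 = 274/13 + 5/18 = 4997/234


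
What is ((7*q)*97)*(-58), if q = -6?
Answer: 236292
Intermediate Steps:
((7*q)*97)*(-58) = ((7*(-6))*97)*(-58) = -42*97*(-58) = -4074*(-58) = 236292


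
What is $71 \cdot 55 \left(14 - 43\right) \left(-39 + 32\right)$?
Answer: $792715$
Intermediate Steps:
$71 \cdot 55 \left(14 - 43\right) \left(-39 + 32\right) = 3905 \left(\left(-29\right) \left(-7\right)\right) = 3905 \cdot 203 = 792715$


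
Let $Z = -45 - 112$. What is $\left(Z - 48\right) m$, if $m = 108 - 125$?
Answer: $3485$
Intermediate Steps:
$Z = -157$
$m = -17$
$\left(Z - 48\right) m = \left(-157 - 48\right) \left(-17\right) = \left(-205\right) \left(-17\right) = 3485$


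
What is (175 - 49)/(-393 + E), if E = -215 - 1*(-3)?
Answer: -126/605 ≈ -0.20826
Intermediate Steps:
E = -212 (E = -215 + 3 = -212)
(175 - 49)/(-393 + E) = (175 - 49)/(-393 - 212) = 126/(-605) = 126*(-1/605) = -126/605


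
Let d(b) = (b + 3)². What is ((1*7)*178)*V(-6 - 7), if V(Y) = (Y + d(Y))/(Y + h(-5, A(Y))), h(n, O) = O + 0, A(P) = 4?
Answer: -36134/3 ≈ -12045.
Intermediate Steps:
h(n, O) = O
d(b) = (3 + b)²
V(Y) = (Y + (3 + Y)²)/(4 + Y) (V(Y) = (Y + (3 + Y)²)/(Y + 4) = (Y + (3 + Y)²)/(4 + Y))
((1*7)*178)*V(-6 - 7) = ((1*7)*178)*(((-6 - 7) + (3 + (-6 - 7))²)/(4 + (-6 - 7))) = (7*178)*((-13 + (3 - 13)²)/(4 - 13)) = 1246*((-13 + (-10)²)/(-9)) = 1246*(-(-13 + 100)/9) = 1246*(-⅑*87) = 1246*(-29/3) = -36134/3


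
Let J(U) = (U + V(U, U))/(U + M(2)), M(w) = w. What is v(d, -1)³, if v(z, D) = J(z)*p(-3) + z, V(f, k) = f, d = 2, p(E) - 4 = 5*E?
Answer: -729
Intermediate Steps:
p(E) = 4 + 5*E
J(U) = 2*U/(2 + U) (J(U) = (U + U)/(U + 2) = (2*U)/(2 + U) = 2*U/(2 + U))
v(z, D) = z - 22*z/(2 + z) (v(z, D) = (2*z/(2 + z))*(4 + 5*(-3)) + z = (2*z/(2 + z))*(4 - 15) + z = (2*z/(2 + z))*(-11) + z = -22*z/(2 + z) + z = z - 22*z/(2 + z))
v(d, -1)³ = (2*(-20 + 2)/(2 + 2))³ = (2*(-18)/4)³ = (2*(¼)*(-18))³ = (-9)³ = -729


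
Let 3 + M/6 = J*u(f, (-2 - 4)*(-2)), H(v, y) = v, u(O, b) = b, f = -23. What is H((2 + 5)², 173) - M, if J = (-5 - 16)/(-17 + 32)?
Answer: 839/5 ≈ 167.80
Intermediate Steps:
J = -7/5 (J = -21/15 = -21*1/15 = -7/5 ≈ -1.4000)
M = -594/5 (M = -18 + 6*(-7*(-2 - 4)*(-2)/5) = -18 + 6*(-(-42)*(-2)/5) = -18 + 6*(-7/5*12) = -18 + 6*(-84/5) = -18 - 504/5 = -594/5 ≈ -118.80)
H((2 + 5)², 173) - M = (2 + 5)² - 1*(-594/5) = 7² + 594/5 = 49 + 594/5 = 839/5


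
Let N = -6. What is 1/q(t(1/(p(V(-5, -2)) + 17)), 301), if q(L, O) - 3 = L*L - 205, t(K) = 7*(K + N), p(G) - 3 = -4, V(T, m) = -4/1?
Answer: 256/390513 ≈ 0.00065555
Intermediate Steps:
V(T, m) = -4 (V(T, m) = -4*1 = -4)
p(G) = -1 (p(G) = 3 - 4 = -1)
t(K) = -42 + 7*K (t(K) = 7*(K - 6) = 7*(-6 + K) = -42 + 7*K)
q(L, O) = -202 + L² (q(L, O) = 3 + (L*L - 205) = 3 + (L² - 205) = 3 + (-205 + L²) = -202 + L²)
1/q(t(1/(p(V(-5, -2)) + 17)), 301) = 1/(-202 + (-42 + 7/(-1 + 17))²) = 1/(-202 + (-42 + 7/16)²) = 1/(-202 + (-665/16)²) = 1/(-202 + 442225/256) = 1/(390513/256) = 256/390513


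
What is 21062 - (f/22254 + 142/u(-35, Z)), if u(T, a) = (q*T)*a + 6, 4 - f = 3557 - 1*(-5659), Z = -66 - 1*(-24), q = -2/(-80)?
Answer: 13356497648/634239 ≈ 21059.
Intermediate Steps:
q = 1/40 (q = -2*(-1/80) = 1/40 ≈ 0.025000)
Z = -42 (Z = -66 + 24 = -42)
f = -9212 (f = 4 - (3557 - 1*(-5659)) = 4 - (3557 + 5659) = 4 - 1*9216 = 4 - 9216 = -9212)
u(T, a) = 6 + T*a/40 (u(T, a) = (T/40)*a + 6 = T*a/40 + 6 = 6 + T*a/40)
21062 - (f/22254 + 142/u(-35, Z)) = 21062 - (-9212/22254 + 142/(6 + (1/40)*(-35)*(-42))) = 21062 - (-9212*1/22254 + 142/(6 + 147/4)) = 21062 - (-4606/11127 + 142/(171/4)) = 21062 - (-4606/11127 + 142*(4/171)) = 21062 - (-4606/11127 + 568/171) = 21062 - 1*1844170/634239 = 21062 - 1844170/634239 = 13356497648/634239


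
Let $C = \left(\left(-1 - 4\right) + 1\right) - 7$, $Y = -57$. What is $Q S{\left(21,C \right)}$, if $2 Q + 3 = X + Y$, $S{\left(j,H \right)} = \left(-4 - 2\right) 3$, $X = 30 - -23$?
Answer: $63$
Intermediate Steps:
$X = 53$ ($X = 30 + 23 = 53$)
$C = -11$ ($C = \left(\left(-1 - 4\right) + 1\right) - 7 = \left(-5 + 1\right) - 7 = -4 - 7 = -11$)
$S{\left(j,H \right)} = -18$ ($S{\left(j,H \right)} = \left(-6\right) 3 = -18$)
$Q = - \frac{7}{2}$ ($Q = - \frac{3}{2} + \frac{53 - 57}{2} = - \frac{3}{2} + \frac{1}{2} \left(-4\right) = - \frac{3}{2} - 2 = - \frac{7}{2} \approx -3.5$)
$Q S{\left(21,C \right)} = \left(- \frac{7}{2}\right) \left(-18\right) = 63$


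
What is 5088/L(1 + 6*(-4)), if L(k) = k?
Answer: -5088/23 ≈ -221.22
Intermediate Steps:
5088/L(1 + 6*(-4)) = 5088/(1 + 6*(-4)) = 5088/(1 - 24) = 5088/(-23) = 5088*(-1/23) = -5088/23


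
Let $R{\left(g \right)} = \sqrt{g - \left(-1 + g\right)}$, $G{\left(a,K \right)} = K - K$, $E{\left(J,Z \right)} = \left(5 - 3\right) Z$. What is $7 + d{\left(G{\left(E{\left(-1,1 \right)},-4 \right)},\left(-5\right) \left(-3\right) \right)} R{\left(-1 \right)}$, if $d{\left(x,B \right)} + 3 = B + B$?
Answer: $34$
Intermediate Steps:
$E{\left(J,Z \right)} = 2 Z$
$G{\left(a,K \right)} = 0$
$R{\left(g \right)} = 1$ ($R{\left(g \right)} = \sqrt{1} = 1$)
$d{\left(x,B \right)} = -3 + 2 B$ ($d{\left(x,B \right)} = -3 + \left(B + B\right) = -3 + 2 B$)
$7 + d{\left(G{\left(E{\left(-1,1 \right)},-4 \right)},\left(-5\right) \left(-3\right) \right)} R{\left(-1 \right)} = 7 + \left(-3 + 2 \left(\left(-5\right) \left(-3\right)\right)\right) 1 = 7 + \left(-3 + 2 \cdot 15\right) 1 = 7 + \left(-3 + 30\right) 1 = 7 + 27 \cdot 1 = 7 + 27 = 34$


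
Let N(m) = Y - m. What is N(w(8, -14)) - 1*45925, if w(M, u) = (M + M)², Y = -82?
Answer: -46263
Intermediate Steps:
w(M, u) = 4*M² (w(M, u) = (2*M)² = 4*M²)
N(m) = -82 - m
N(w(8, -14)) - 1*45925 = (-82 - 4*8²) - 1*45925 = (-82 - 4*64) - 45925 = (-82 - 1*256) - 45925 = (-82 - 256) - 45925 = -338 - 45925 = -46263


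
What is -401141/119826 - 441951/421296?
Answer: -36992719877/8413702416 ≈ -4.3967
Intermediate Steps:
-401141/119826 - 441951/421296 = -401141*1/119826 - 441951*1/421296 = -401141/119826 - 147317/140432 = -36992719877/8413702416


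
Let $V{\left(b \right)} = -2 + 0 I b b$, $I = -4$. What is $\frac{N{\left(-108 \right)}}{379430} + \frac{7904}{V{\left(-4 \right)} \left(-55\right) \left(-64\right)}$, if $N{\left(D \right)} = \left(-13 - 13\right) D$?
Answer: $- \frac{1862029}{1669492} \approx -1.1153$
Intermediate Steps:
$N{\left(D \right)} = - 26 D$
$V{\left(b \right)} = -2$ ($V{\left(b \right)} = -2 + 0 \left(-4\right) b b = -2 + 0 b b = -2 + 0 b = -2 + 0 = -2$)
$\frac{N{\left(-108 \right)}}{379430} + \frac{7904}{V{\left(-4 \right)} \left(-55\right) \left(-64\right)} = \frac{\left(-26\right) \left(-108\right)}{379430} + \frac{7904}{\left(-2\right) \left(-55\right) \left(-64\right)} = 2808 \cdot \frac{1}{379430} + \frac{7904}{110 \left(-64\right)} = \frac{1404}{189715} + \frac{7904}{-7040} = \frac{1404}{189715} + 7904 \left(- \frac{1}{7040}\right) = \frac{1404}{189715} - \frac{247}{220} = - \frac{1862029}{1669492}$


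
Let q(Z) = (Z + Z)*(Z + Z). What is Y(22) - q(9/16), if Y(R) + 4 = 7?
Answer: 111/64 ≈ 1.7344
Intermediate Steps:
Y(R) = 3 (Y(R) = -4 + 7 = 3)
q(Z) = 4*Z**2 (q(Z) = (2*Z)*(2*Z) = 4*Z**2)
Y(22) - q(9/16) = 3 - 4*(9/16)**2 = 3 - 4*81/256 = 3 - 1*81/64 = 3 - 81/64 = 111/64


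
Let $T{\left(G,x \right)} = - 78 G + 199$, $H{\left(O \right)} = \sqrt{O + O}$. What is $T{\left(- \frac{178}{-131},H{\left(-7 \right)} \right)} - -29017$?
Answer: $\frac{3813412}{131} \approx 29110.0$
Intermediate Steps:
$H{\left(O \right)} = \sqrt{2} \sqrt{O}$ ($H{\left(O \right)} = \sqrt{2 O} = \sqrt{2} \sqrt{O}$)
$T{\left(G,x \right)} = 199 - 78 G$
$T{\left(- \frac{178}{-131},H{\left(-7 \right)} \right)} - -29017 = \left(199 - 78 \left(- \frac{178}{-131}\right)\right) - -29017 = \left(199 - 78 \left(\left(-178\right) \left(- \frac{1}{131}\right)\right)\right) + 29017 = \left(199 - \frac{13884}{131}\right) + 29017 = \frac{12185}{131} + 29017 = \frac{3813412}{131}$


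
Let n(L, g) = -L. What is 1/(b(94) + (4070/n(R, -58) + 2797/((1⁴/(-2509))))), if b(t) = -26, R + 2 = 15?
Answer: -13/91234157 ≈ -1.4249e-7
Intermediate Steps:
R = 13 (R = -2 + 15 = 13)
1/(b(94) + (4070/n(R, -58) + 2797/((1⁴/(-2509))))) = 1/(-26 + (4070/((-1*13)) + 2797/((1⁴/(-2509))))) = 1/(-26 + (4070/(-13) + 2797/((1*(-1/2509))))) = 1/(-26 + (4070*(-1/13) + 2797/(-1/2509))) = 1/(-26 + (-4070/13 + 2797*(-2509))) = 1/(-26 + (-4070/13 - 7017673)) = 1/(-26 - 91233819/13) = 1/(-91234157/13) = -13/91234157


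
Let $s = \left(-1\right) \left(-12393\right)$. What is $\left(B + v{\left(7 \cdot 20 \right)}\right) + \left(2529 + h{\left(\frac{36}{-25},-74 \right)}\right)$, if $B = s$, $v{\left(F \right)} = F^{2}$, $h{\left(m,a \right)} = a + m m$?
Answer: $\frac{21531296}{625} \approx 34450.0$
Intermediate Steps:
$s = 12393$
$h{\left(m,a \right)} = a + m^{2}$
$B = 12393$
$\left(B + v{\left(7 \cdot 20 \right)}\right) + \left(2529 + h{\left(\frac{36}{-25},-74 \right)}\right) = \left(12393 + \left(7 \cdot 20\right)^{2}\right) + \left(2529 - \left(74 - \left(\frac{36}{-25}\right)^{2}\right)\right) = \left(12393 + 140^{2}\right) + \left(2529 - \left(74 - \left(36 \left(- \frac{1}{25}\right)\right)^{2}\right)\right) = \left(12393 + 19600\right) + \left(2529 - \left(74 - \left(- \frac{36}{25}\right)^{2}\right)\right) = 31993 + \left(2529 + \left(-74 + \frac{1296}{625}\right)\right) = 31993 + \left(2529 - \frac{44954}{625}\right) = 31993 + \frac{1535671}{625} = \frac{21531296}{625}$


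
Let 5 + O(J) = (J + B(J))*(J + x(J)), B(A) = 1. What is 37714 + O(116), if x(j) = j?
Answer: 64853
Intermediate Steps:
O(J) = -5 + 2*J*(1 + J) (O(J) = -5 + (J + 1)*(J + J) = -5 + (1 + J)*(2*J) = -5 + 2*J*(1 + J))
37714 + O(116) = 37714 + (-5 + 2*116 + 2*116²) = 37714 + (-5 + 232 + 2*13456) = 37714 + (-5 + 232 + 26912) = 37714 + 27139 = 64853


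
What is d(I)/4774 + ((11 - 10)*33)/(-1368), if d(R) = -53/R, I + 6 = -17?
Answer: -591827/25034856 ≈ -0.023640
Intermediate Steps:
I = -23 (I = -6 - 17 = -23)
d(I)/4774 + ((11 - 10)*33)/(-1368) = -53/(-23)/4774 + ((11 - 10)*33)/(-1368) = -53*(-1/23)*(1/4774) + (1*33)*(-1/1368) = (53/23)*(1/4774) + 33*(-1/1368) = 53/109802 - 11/456 = -591827/25034856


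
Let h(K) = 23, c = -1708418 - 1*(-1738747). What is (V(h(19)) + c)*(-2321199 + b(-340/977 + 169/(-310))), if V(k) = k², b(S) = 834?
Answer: -71601823170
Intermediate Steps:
c = 30329 (c = -1708418 + 1738747 = 30329)
(V(h(19)) + c)*(-2321199 + b(-340/977 + 169/(-310))) = (23² + 30329)*(-2321199 + 834) = (529 + 30329)*(-2320365) = 30858*(-2320365) = -71601823170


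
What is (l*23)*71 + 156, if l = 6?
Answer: 9954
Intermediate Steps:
(l*23)*71 + 156 = (6*23)*71 + 156 = 138*71 + 156 = 9798 + 156 = 9954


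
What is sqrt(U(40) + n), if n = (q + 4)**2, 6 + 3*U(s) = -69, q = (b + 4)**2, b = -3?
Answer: 0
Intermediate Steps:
q = 1 (q = (-3 + 4)**2 = 1**2 = 1)
U(s) = -25 (U(s) = -2 + (1/3)*(-69) = -2 - 23 = -25)
n = 25 (n = (1 + 4)**2 = 5**2 = 25)
sqrt(U(40) + n) = sqrt(-25 + 25) = sqrt(0) = 0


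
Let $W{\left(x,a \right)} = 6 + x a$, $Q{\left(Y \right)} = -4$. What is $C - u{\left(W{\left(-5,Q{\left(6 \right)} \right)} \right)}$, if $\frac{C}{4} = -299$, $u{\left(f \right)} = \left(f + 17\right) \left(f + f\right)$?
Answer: $-3432$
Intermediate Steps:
$W{\left(x,a \right)} = 6 + a x$
$u{\left(f \right)} = 2 f \left(17 + f\right)$ ($u{\left(f \right)} = \left(17 + f\right) 2 f = 2 f \left(17 + f\right)$)
$C = -1196$ ($C = 4 \left(-299\right) = -1196$)
$C - u{\left(W{\left(-5,Q{\left(6 \right)} \right)} \right)} = -1196 - 2 \left(6 - -20\right) \left(17 + \left(6 - -20\right)\right) = -1196 - 2 \left(6 + 20\right) \left(17 + \left(6 + 20\right)\right) = -1196 - 2 \cdot 26 \left(17 + 26\right) = -1196 - 2 \cdot 26 \cdot 43 = -1196 - 2236 = -3432$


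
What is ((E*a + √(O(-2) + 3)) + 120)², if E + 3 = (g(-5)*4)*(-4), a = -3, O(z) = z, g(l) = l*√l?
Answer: -271100 - 62400*I*√5 ≈ -2.711e+5 - 1.3953e+5*I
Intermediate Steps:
g(l) = l^(3/2)
E = -3 + 80*I*√5 (E = -3 + ((-5)^(3/2)*4)*(-4) = -3 + (-5*I*√5*4)*(-4) = -3 - 20*I*√5*(-4) = -3 + 80*I*√5 ≈ -3.0 + 178.89*I)
((E*a + √(O(-2) + 3)) + 120)² = (((-3 + 80*I*√5)*(-3) + √(-2 + 3)) + 120)² = (((9 - 240*I*√5) + √1) + 120)² = (((9 - 240*I*√5) + 1) + 120)² = ((10 - 240*I*√5) + 120)² = (130 - 240*I*√5)²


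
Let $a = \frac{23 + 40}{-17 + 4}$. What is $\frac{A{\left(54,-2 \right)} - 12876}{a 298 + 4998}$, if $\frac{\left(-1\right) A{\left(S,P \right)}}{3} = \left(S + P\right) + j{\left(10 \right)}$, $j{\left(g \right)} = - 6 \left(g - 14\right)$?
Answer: $- \frac{1014}{275} \approx -3.6873$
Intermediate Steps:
$j{\left(g \right)} = 84 - 6 g$ ($j{\left(g \right)} = - 6 \left(-14 + g\right) = 84 - 6 g$)
$A{\left(S,P \right)} = -72 - 3 P - 3 S$ ($A{\left(S,P \right)} = - 3 \left(\left(S + P\right) + \left(84 - 60\right)\right) = - 3 \left(\left(P + S\right) + \left(84 - 60\right)\right) = - 3 \left(\left(P + S\right) + 24\right) = - 3 \left(24 + P + S\right) = -72 - 3 P - 3 S$)
$a = - \frac{63}{13}$ ($a = \frac{63}{-13} = 63 \left(- \frac{1}{13}\right) = - \frac{63}{13} \approx -4.8462$)
$\frac{A{\left(54,-2 \right)} - 12876}{a 298 + 4998} = \frac{\left(-72 - -6 - 162\right) - 12876}{\left(- \frac{63}{13}\right) 298 + 4998} = \frac{\left(-72 + 6 - 162\right) - 12876}{- \frac{18774}{13} + 4998} = \frac{-228 - 12876}{\frac{46200}{13}} = \left(-13104\right) \frac{13}{46200} = - \frac{1014}{275}$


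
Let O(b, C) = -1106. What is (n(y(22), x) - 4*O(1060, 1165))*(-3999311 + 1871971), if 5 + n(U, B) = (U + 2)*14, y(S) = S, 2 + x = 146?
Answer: -10115501700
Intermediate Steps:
x = 144 (x = -2 + 146 = 144)
n(U, B) = 23 + 14*U (n(U, B) = -5 + (U + 2)*14 = -5 + (2 + U)*14 = -5 + (28 + 14*U) = 23 + 14*U)
(n(y(22), x) - 4*O(1060, 1165))*(-3999311 + 1871971) = ((23 + 14*22) - 4*(-1106))*(-3999311 + 1871971) = ((23 + 308) + 4424)*(-2127340) = (331 + 4424)*(-2127340) = 4755*(-2127340) = -10115501700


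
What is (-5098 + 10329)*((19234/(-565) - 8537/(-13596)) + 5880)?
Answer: 234934405956571/7681740 ≈ 3.0583e+7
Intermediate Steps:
(-5098 + 10329)*((19234/(-565) - 8537/(-13596)) + 5880) = 5231*((19234*(-1/565) - 8537*(-1/13596)) + 5880) = 5231*((-19234/565 + 8537/13596) + 5880) = 5231*(-256682059/7681740 + 5880) = 5231*(44911949141/7681740) = 234934405956571/7681740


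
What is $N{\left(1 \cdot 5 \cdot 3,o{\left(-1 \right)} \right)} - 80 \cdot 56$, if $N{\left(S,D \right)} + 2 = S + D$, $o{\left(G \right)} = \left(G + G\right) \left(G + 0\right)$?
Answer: $-4465$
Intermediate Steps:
$o{\left(G \right)} = 2 G^{2}$ ($o{\left(G \right)} = 2 G G = 2 G^{2}$)
$N{\left(S,D \right)} = -2 + D + S$ ($N{\left(S,D \right)} = -2 + \left(S + D\right) = -2 + \left(D + S\right) = -2 + D + S$)
$N{\left(1 \cdot 5 \cdot 3,o{\left(-1 \right)} \right)} - 80 \cdot 56 = \left(-2 + 2 \left(-1\right)^{2} + 1 \cdot 5 \cdot 3\right) - 80 \cdot 56 = \left(-2 + 2 \cdot 1 + 5 \cdot 3\right) - 4480 = \left(-2 + 2 + 15\right) - 4480 = 15 - 4480 = -4465$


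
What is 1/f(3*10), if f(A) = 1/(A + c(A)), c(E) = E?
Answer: 60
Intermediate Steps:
f(A) = 1/(2*A) (f(A) = 1/(A + A) = 1/(2*A))
1/f(3*10) = 1/(1/(2*((3*10)))) = 1/((½)/30) = 1/((½)*(1/30)) = 1/(1/60) = 60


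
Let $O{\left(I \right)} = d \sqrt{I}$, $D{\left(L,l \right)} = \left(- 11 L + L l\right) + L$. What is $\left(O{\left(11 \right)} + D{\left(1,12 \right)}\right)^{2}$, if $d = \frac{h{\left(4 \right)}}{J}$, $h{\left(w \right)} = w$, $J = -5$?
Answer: $\frac{276}{25} - \frac{16 \sqrt{11}}{5} \approx 0.4268$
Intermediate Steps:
$D{\left(L,l \right)} = - 10 L + L l$
$d = - \frac{4}{5}$ ($d = \frac{4}{-5} = 4 \left(- \frac{1}{5}\right) = - \frac{4}{5} \approx -0.8$)
$O{\left(I \right)} = - \frac{4 \sqrt{I}}{5}$
$\left(O{\left(11 \right)} + D{\left(1,12 \right)}\right)^{2} = \left(- \frac{4 \sqrt{11}}{5} + 1 \left(-10 + 12\right)\right)^{2} = \left(- \frac{4 \sqrt{11}}{5} + 1 \cdot 2\right)^{2} = \left(- \frac{4 \sqrt{11}}{5} + 2\right)^{2} = \left(2 - \frac{4 \sqrt{11}}{5}\right)^{2}$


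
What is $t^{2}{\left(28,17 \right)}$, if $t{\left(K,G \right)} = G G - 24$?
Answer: $70225$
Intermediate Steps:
$t{\left(K,G \right)} = -24 + G^{2}$ ($t{\left(K,G \right)} = G^{2} - 24 = -24 + G^{2}$)
$t^{2}{\left(28,17 \right)} = \left(-24 + 17^{2}\right)^{2} = \left(-24 + 289\right)^{2} = 265^{2} = 70225$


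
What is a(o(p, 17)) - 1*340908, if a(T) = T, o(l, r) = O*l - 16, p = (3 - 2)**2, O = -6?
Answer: -340930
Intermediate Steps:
p = 1 (p = 1**2 = 1)
o(l, r) = -16 - 6*l (o(l, r) = -6*l - 16 = -16 - 6*l)
a(o(p, 17)) - 1*340908 = (-16 - 6*1) - 1*340908 = (-16 - 6) - 340908 = -22 - 340908 = -340930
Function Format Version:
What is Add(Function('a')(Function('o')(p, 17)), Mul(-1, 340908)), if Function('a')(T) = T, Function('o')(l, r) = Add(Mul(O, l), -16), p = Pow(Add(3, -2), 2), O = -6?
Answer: -340930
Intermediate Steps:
p = 1 (p = Pow(1, 2) = 1)
Function('o')(l, r) = Add(-16, Mul(-6, l)) (Function('o')(l, r) = Add(Mul(-6, l), -16) = Add(-16, Mul(-6, l)))
Add(Function('a')(Function('o')(p, 17)), Mul(-1, 340908)) = Add(Add(-16, Mul(-6, 1)), Mul(-1, 340908)) = Add(Add(-16, -6), -340908) = Add(-22, -340908) = -340930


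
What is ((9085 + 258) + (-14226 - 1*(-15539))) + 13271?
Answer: 23927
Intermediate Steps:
((9085 + 258) + (-14226 - 1*(-15539))) + 13271 = (9343 + (-14226 + 15539)) + 13271 = (9343 + 1313) + 13271 = 10656 + 13271 = 23927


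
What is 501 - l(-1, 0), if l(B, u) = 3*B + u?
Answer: 504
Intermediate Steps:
l(B, u) = u + 3*B
501 - l(-1, 0) = 501 - (0 + 3*(-1)) = 501 - (0 - 3) = 501 - 1*(-3) = 501 + 3 = 504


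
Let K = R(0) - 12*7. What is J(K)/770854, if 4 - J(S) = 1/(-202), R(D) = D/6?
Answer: 809/155712508 ≈ 5.1955e-6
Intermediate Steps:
R(D) = D/6 (R(D) = D*(1/6) = D/6)
K = -84 (K = (1/6)*0 - 12*7 = 0 - 84 = -84)
J(S) = 809/202 (J(S) = 4 - 1/(-202) = 4 - 1*(-1/202) = 4 + 1/202 = 809/202)
J(K)/770854 = (809/202)/770854 = (809/202)*(1/770854) = 809/155712508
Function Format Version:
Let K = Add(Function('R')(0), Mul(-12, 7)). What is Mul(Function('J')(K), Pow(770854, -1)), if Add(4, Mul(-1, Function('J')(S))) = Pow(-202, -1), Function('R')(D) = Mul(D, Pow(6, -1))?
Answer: Rational(809, 155712508) ≈ 5.1955e-6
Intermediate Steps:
Function('R')(D) = Mul(Rational(1, 6), D) (Function('R')(D) = Mul(D, Rational(1, 6)) = Mul(Rational(1, 6), D))
K = -84 (K = Add(Mul(Rational(1, 6), 0), Mul(-12, 7)) = Add(0, -84) = -84)
Function('J')(S) = Rational(809, 202) (Function('J')(S) = Add(4, Mul(-1, Pow(-202, -1))) = Add(4, Mul(-1, Rational(-1, 202))) = Add(4, Rational(1, 202)) = Rational(809, 202))
Mul(Function('J')(K), Pow(770854, -1)) = Mul(Rational(809, 202), Pow(770854, -1)) = Mul(Rational(809, 202), Rational(1, 770854)) = Rational(809, 155712508)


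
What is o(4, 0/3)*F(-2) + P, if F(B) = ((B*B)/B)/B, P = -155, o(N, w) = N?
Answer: -151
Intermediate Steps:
F(B) = 1 (F(B) = (B**2/B)/B = B/B = 1)
o(4, 0/3)*F(-2) + P = 4*1 - 155 = 4 - 155 = -151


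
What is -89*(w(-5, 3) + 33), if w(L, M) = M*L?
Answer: -1602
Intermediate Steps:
w(L, M) = L*M
-89*(w(-5, 3) + 33) = -89*(-5*3 + 33) = -89*(-15 + 33) = -89*18 = -1602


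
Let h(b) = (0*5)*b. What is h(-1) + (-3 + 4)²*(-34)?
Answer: -34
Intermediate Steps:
h(b) = 0 (h(b) = 0*b = 0)
h(-1) + (-3 + 4)²*(-34) = 0 + (-3 + 4)²*(-34) = 0 + 1²*(-34) = 0 + 1*(-34) = 0 - 34 = -34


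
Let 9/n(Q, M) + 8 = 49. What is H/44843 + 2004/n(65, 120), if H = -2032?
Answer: 1228153988/134529 ≈ 9129.3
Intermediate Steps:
n(Q, M) = 9/41 (n(Q, M) = 9/(-8 + 49) = 9/41)
H/44843 + 2004/n(65, 120) = -2032/44843 + 2004/(9/41) = -2032*1/44843 + 2004*(41/9) = -2032/44843 + 27388/3 = 1228153988/134529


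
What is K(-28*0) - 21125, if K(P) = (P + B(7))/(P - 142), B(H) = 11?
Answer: -2999761/142 ≈ -21125.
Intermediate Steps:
K(P) = (11 + P)/(-142 + P) (K(P) = (P + 11)/(P - 142) = (11 + P)/(-142 + P))
K(-28*0) - 21125 = (11 - 28*0)/(-142 - 28*0) - 21125 = (11 + 0)/(-142 + 0) - 21125 = 11/(-142) - 21125 = -1/142*11 - 21125 = -11/142 - 21125 = -2999761/142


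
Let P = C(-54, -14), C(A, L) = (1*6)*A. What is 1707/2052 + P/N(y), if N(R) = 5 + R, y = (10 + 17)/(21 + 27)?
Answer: -3495215/60876 ≈ -57.415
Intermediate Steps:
y = 9/16 (y = 27/48 = 27*(1/48) = 9/16 ≈ 0.56250)
C(A, L) = 6*A
P = -324 (P = 6*(-54) = -324)
1707/2052 + P/N(y) = 1707/2052 - 324/(5 + 9/16) = 1707*(1/2052) - 324/89/16 = 569/684 - 324*16/89 = 569/684 - 5184/89 = -3495215/60876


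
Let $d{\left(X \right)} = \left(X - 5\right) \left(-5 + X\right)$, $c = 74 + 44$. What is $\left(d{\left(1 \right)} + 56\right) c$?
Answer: $8496$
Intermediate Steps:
$c = 118$
$d{\left(X \right)} = \left(-5 + X\right)^{2}$ ($d{\left(X \right)} = \left(-5 + X\right) \left(-5 + X\right) = \left(-5 + X\right)^{2}$)
$\left(d{\left(1 \right)} + 56\right) c = \left(\left(-5 + 1\right)^{2} + 56\right) 118 = \left(\left(-4\right)^{2} + 56\right) 118 = \left(16 + 56\right) 118 = 72 \cdot 118 = 8496$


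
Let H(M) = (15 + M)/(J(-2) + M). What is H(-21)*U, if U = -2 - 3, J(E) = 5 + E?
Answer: -5/3 ≈ -1.6667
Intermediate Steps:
U = -5
H(M) = (15 + M)/(3 + M) (H(M) = (15 + M)/((5 - 2) + M) = (15 + M)/(3 + M))
H(-21)*U = ((15 - 21)/(3 - 21))*(-5) = (-6/(-18))*(-5) = -1/18*(-6)*(-5) = (1/3)*(-5) = -5/3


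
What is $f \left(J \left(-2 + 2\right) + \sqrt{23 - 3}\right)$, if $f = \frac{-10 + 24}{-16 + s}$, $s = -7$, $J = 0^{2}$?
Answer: $- \frac{28 \sqrt{5}}{23} \approx -2.7222$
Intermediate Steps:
$J = 0$
$f = - \frac{14}{23}$ ($f = \frac{-10 + 24}{-16 - 7} = \frac{14}{-23} = 14 \left(- \frac{1}{23}\right) = - \frac{14}{23} \approx -0.6087$)
$f \left(J \left(-2 + 2\right) + \sqrt{23 - 3}\right) = - \frac{14 \left(0 \left(-2 + 2\right) + \sqrt{23 - 3}\right)}{23} = - \frac{14 \left(0 \cdot 0 + \sqrt{20}\right)}{23} = - \frac{14 \left(0 + 2 \sqrt{5}\right)}{23} = - \frac{14 \cdot 2 \sqrt{5}}{23} = - \frac{28 \sqrt{5}}{23}$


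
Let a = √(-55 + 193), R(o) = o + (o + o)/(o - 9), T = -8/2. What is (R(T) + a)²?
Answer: 25258/169 - 88*√138/13 ≈ 69.935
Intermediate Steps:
T = -4 (T = -8*½ = -4)
R(o) = o + 2*o/(-9 + o) (R(o) = o + (2*o)/(-9 + o) = o + 2*o/(-9 + o))
a = √138 ≈ 11.747
(R(T) + a)² = (-4*(-7 - 4)/(-9 - 4) + √138)² = (-4*(-11)/(-13) + √138)² = (-4*(-1/13)*(-11) + √138)² = (-44/13 + √138)²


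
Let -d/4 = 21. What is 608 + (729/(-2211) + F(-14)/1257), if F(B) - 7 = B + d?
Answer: 562884154/926409 ≈ 607.60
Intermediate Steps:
d = -84 (d = -4*21 = -84)
F(B) = -77 + B (F(B) = 7 + (B - 84) = 7 + (-84 + B) = -77 + B)
608 + (729/(-2211) + F(-14)/1257) = 608 + (729/(-2211) + (-77 - 14)/1257) = 608 + (729*(-1/2211) - 91*1/1257) = 608 + (-243/737 - 91/1257) = 608 - 372518/926409 = 562884154/926409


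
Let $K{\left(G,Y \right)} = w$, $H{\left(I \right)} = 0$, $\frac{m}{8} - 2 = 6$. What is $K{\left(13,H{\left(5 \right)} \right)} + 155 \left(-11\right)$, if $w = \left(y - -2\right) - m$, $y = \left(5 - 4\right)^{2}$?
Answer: $-1766$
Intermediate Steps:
$m = 64$ ($m = 16 + 8 \cdot 6 = 16 + 48 = 64$)
$y = 1$ ($y = 1^{2} = 1$)
$w = -61$ ($w = \left(1 - -2\right) - 64 = \left(1 + 2\right) - 64 = 3 - 64 = -61$)
$K{\left(G,Y \right)} = -61$
$K{\left(13,H{\left(5 \right)} \right)} + 155 \left(-11\right) = -61 + 155 \left(-11\right) = -61 - 1705 = -1766$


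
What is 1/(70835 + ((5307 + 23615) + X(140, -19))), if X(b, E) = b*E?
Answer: 1/97097 ≈ 1.0299e-5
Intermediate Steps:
X(b, E) = E*b
1/(70835 + ((5307 + 23615) + X(140, -19))) = 1/(70835 + ((5307 + 23615) - 19*140)) = 1/(70835 + (28922 - 2660)) = 1/(70835 + 26262) = 1/97097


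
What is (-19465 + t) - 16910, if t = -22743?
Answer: -59118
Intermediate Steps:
(-19465 + t) - 16910 = (-19465 - 22743) - 16910 = -42208 - 16910 = -59118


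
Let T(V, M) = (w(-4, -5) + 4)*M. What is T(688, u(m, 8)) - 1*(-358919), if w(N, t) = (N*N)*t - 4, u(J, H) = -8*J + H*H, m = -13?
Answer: 345479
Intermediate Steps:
u(J, H) = H² - 8*J (u(J, H) = -8*J + H² = H² - 8*J)
w(N, t) = -4 + t*N² (w(N, t) = N²*t - 4 = t*N² - 4 = -4 + t*N²)
T(V, M) = -80*M (T(V, M) = ((-4 - 5*(-4)²) + 4)*M = ((-4 - 5*16) + 4)*M = ((-4 - 80) + 4)*M = (-84 + 4)*M = -80*M)
T(688, u(m, 8)) - 1*(-358919) = -80*(8² - 8*(-13)) - 1*(-358919) = -80*(64 + 104) + 358919 = -80*168 + 358919 = -13440 + 358919 = 345479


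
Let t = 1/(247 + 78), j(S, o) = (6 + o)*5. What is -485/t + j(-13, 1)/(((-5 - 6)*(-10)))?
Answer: -3467743/22 ≈ -1.5762e+5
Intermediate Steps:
j(S, o) = 30 + 5*o
t = 1/325 ≈ 0.0030769
-485/t + j(-13, 1)/(((-5 - 6)*(-10))) = -485/1/325 + (30 + 5*1)/(((-5 - 6)*(-10))) = -485*325 + (30 + 5)/((-11*(-10))) = -157625 + 35/110 = -157625 + 35*(1/110) = -157625 + 7/22 = -3467743/22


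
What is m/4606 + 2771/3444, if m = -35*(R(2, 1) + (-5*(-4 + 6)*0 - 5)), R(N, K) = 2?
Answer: 133927/161868 ≈ 0.82738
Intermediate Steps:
m = 105 (m = -35*(2 + (-5*(-4 + 6)*0 - 5)) = -35*(2 + (-5*2*0 - 5)) = -35*(2 + (-10*0 - 5)) = -35*(2 + (0 - 5)) = -35*(2 - 5) = -35*(-3) = 105)
m/4606 + 2771/3444 = 105/4606 + 2771/3444 = 105*(1/4606) + 2771*(1/3444) = 15/658 + 2771/3444 = 133927/161868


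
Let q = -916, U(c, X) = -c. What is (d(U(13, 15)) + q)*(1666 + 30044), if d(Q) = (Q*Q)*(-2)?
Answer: -39764340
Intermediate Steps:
d(Q) = -2*Q**2 (d(Q) = Q**2*(-2) = -2*Q**2)
(d(U(13, 15)) + q)*(1666 + 30044) = (-2*(-1*13)**2 - 916)*(1666 + 30044) = (-2*(-13)**2 - 916)*31710 = (-2*169 - 916)*31710 = (-338 - 916)*31710 = -1254*31710 = -39764340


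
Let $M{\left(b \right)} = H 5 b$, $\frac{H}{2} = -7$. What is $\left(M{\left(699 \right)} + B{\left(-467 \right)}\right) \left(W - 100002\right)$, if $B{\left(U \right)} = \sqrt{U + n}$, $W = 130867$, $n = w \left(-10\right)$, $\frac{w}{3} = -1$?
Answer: $-1510224450 + 30865 i \sqrt{437} \approx -1.5102 \cdot 10^{9} + 6.4522 \cdot 10^{5} i$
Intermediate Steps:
$w = -3$ ($w = 3 \left(-1\right) = -3$)
$n = 30$ ($n = \left(-3\right) \left(-10\right) = 30$)
$H = -14$ ($H = 2 \left(-7\right) = -14$)
$M{\left(b \right)} = - 70 b$ ($M{\left(b \right)} = \left(-14\right) 5 b = - 70 b$)
$B{\left(U \right)} = \sqrt{30 + U}$ ($B{\left(U \right)} = \sqrt{U + 30} = \sqrt{30 + U}$)
$\left(M{\left(699 \right)} + B{\left(-467 \right)}\right) \left(W - 100002\right) = \left(\left(-70\right) 699 + \sqrt{30 - 467}\right) \left(130867 - 100002\right) = \left(-48930 + \sqrt{-437}\right) 30865 = \left(-48930 + i \sqrt{437}\right) 30865 = -1510224450 + 30865 i \sqrt{437}$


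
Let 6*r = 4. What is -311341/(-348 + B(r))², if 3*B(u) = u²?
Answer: -226967589/88209664 ≈ -2.5730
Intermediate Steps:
r = ⅔ (r = (⅙)*4 = ⅔ ≈ 0.66667)
B(u) = u²/3
-311341/(-348 + B(r))² = -311341/(-348 + (⅔)²/3)² = -311341/(-348 + (⅓)*(4/9))² = -311341/(-348 + 4/27)² = -311341/((-9392/27)²) = -311341/88209664/729 = -311341*729/88209664 = -226967589/88209664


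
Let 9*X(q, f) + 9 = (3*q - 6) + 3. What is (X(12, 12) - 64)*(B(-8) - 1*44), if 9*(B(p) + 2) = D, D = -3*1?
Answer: 25576/9 ≈ 2841.8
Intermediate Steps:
D = -3
B(p) = -7/3 (B(p) = -2 + (⅑)*(-3) = -2 - ⅓ = -7/3)
X(q, f) = -4/3 + q/3 (X(q, f) = -1 + ((3*q - 6) + 3)/9 = -1 + ((-6 + 3*q) + 3)/9 = -1 + (-3 + 3*q)/9 = -1 + (-⅓ + q/3) = -4/3 + q/3)
(X(12, 12) - 64)*(B(-8) - 1*44) = ((-4/3 + (⅓)*12) - 64)*(-7/3 - 1*44) = ((-4/3 + 4) - 64)*(-7/3 - 44) = (8/3 - 64)*(-139/3) = -184/3*(-139/3) = 25576/9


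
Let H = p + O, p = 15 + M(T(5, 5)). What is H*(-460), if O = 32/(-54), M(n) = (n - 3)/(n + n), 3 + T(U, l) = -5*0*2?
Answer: -191360/27 ≈ -7087.4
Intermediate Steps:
T(U, l) = -3 (T(U, l) = -3 - 5*0*2 = -3 + 0*2 = -3 + 0 = -3)
M(n) = (-3 + n)/(2*n) (M(n) = (-3 + n)/((2*n)) = (-3 + n)*(1/(2*n)) = (-3 + n)/(2*n))
O = -16/27 (O = 32*(-1/54) = -16/27 ≈ -0.59259)
p = 16 (p = 15 + (½)*(-3 - 3)/(-3) = 15 + (½)*(-⅓)*(-6) = 15 + 1 = 16)
H = 416/27 (H = 16 - 16/27 = 416/27 ≈ 15.407)
H*(-460) = (416/27)*(-460) = -191360/27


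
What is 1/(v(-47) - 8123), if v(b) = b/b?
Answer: -1/8122 ≈ -0.00012312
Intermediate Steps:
v(b) = 1
1/(v(-47) - 8123) = 1/(1 - 8123) = 1/(-8122) = -1/8122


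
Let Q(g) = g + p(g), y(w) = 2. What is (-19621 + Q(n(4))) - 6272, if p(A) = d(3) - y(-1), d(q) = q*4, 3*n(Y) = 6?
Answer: -25881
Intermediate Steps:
n(Y) = 2 (n(Y) = (⅓)*6 = 2)
d(q) = 4*q
p(A) = 10 (p(A) = 4*3 - 1*2 = 12 - 2 = 10)
Q(g) = 10 + g (Q(g) = g + 10 = 10 + g)
(-19621 + Q(n(4))) - 6272 = (-19621 + (10 + 2)) - 6272 = (-19621 + 12) - 6272 = -19609 - 6272 = -25881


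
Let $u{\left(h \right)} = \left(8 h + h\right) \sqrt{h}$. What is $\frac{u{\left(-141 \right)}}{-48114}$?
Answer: $\frac{47 i \sqrt{141}}{1782} \approx 0.31318 i$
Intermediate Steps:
$u{\left(h \right)} = 9 h^{\frac{3}{2}}$ ($u{\left(h \right)} = 9 h \sqrt{h} = 9 h^{\frac{3}{2}}$)
$\frac{u{\left(-141 \right)}}{-48114} = \frac{9 \left(-141\right)^{\frac{3}{2}}}{-48114} = 9 \left(- 141 i \sqrt{141}\right) \left(- \frac{1}{48114}\right) = - 1269 i \sqrt{141} \left(- \frac{1}{48114}\right) = \frac{47 i \sqrt{141}}{1782}$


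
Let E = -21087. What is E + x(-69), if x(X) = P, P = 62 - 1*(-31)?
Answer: -20994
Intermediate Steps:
P = 93 (P = 62 + 31 = 93)
x(X) = 93
E + x(-69) = -21087 + 93 = -20994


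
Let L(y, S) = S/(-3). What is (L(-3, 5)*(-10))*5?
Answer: 250/3 ≈ 83.333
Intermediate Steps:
L(y, S) = -S/3 (L(y, S) = S*(-⅓) = -S/3)
(L(-3, 5)*(-10))*5 = (-⅓*5*(-10))*5 = -5/3*(-10)*5 = (50/3)*5 = 250/3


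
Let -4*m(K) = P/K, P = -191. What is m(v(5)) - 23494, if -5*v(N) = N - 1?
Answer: -376859/16 ≈ -23554.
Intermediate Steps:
v(N) = 1/5 - N/5 (v(N) = -(N - 1)/5 = -(-1 + N)/5 = 1/5 - N/5)
m(K) = 191/(4*K) (m(K) = -(-191)/(4*K) = 191/(4*K))
m(v(5)) - 23494 = 191/(4*(1/5 - 1/5*5)) - 23494 = 191/(4*(1/5 - 1)) - 23494 = 191/(4*(-4/5)) - 23494 = (191/4)*(-5/4) - 23494 = -955/16 - 23494 = -376859/16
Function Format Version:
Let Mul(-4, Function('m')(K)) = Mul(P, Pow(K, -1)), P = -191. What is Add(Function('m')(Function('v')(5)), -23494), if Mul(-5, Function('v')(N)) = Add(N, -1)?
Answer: Rational(-376859, 16) ≈ -23554.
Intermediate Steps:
Function('v')(N) = Add(Rational(1, 5), Mul(Rational(-1, 5), N)) (Function('v')(N) = Mul(Rational(-1, 5), Add(N, -1)) = Mul(Rational(-1, 5), Add(-1, N)) = Add(Rational(1, 5), Mul(Rational(-1, 5), N)))
Function('m')(K) = Mul(Rational(191, 4), Pow(K, -1)) (Function('m')(K) = Mul(Rational(-1, 4), Mul(-191, Pow(K, -1))) = Mul(Rational(191, 4), Pow(K, -1)))
Add(Function('m')(Function('v')(5)), -23494) = Add(Mul(Rational(191, 4), Pow(Add(Rational(1, 5), Mul(Rational(-1, 5), 5)), -1)), -23494) = Add(Mul(Rational(191, 4), Pow(Add(Rational(1, 5), -1), -1)), -23494) = Add(Mul(Rational(191, 4), Pow(Rational(-4, 5), -1)), -23494) = Add(Mul(Rational(191, 4), Rational(-5, 4)), -23494) = Add(Rational(-955, 16), -23494) = Rational(-376859, 16)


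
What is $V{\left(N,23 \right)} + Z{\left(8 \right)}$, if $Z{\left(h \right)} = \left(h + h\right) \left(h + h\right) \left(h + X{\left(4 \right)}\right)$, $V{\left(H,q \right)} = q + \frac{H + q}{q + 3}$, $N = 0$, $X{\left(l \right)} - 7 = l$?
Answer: $\frac{127085}{26} \approx 4887.9$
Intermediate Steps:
$X{\left(l \right)} = 7 + l$
$V{\left(H,q \right)} = q + \frac{H + q}{3 + q}$
$Z{\left(h \right)} = 4 h^{2} \left(11 + h\right)$ ($Z{\left(h \right)} = \left(h + h\right) \left(h + h\right) \left(h + \left(7 + 4\right)\right) = 2 h 2 h \left(h + 11\right) = 4 h^{2} \left(11 + h\right)$)
$V{\left(N,23 \right)} + Z{\left(8 \right)} = \frac{0 + 23^{2} + 4 \cdot 23}{3 + 23} + 4 \cdot 8^{2} \left(11 + 8\right) = \frac{0 + 529 + 92}{26} + 4 \cdot 64 \cdot 19 = \frac{1}{26} \cdot 621 + 4864 = \frac{621}{26} + 4864 = \frac{127085}{26}$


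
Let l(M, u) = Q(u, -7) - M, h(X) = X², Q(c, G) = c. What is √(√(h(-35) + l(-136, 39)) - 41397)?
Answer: √(-41397 + 10*√14) ≈ 203.37*I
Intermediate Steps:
l(M, u) = u - M
√(√(h(-35) + l(-136, 39)) - 41397) = √(√((-35)² + (39 - 1*(-136))) - 41397) = √(√(1225 + (39 + 136)) - 41397) = √(√(1225 + 175) - 41397) = √(√1400 - 41397) = √(10*√14 - 41397) = √(-41397 + 10*√14)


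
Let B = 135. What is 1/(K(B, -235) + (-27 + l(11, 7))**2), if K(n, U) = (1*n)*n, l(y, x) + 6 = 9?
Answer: 1/18801 ≈ 5.3189e-5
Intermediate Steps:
l(y, x) = 3 (l(y, x) = -6 + 9 = 3)
K(n, U) = n**2 (K(n, U) = n*n = n**2)
1/(K(B, -235) + (-27 + l(11, 7))**2) = 1/(135**2 + (-27 + 3)**2) = 1/(18225 + (-24)**2) = 1/(18225 + 576) = 1/18801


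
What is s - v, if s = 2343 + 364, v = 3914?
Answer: -1207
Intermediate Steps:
s = 2707
s - v = 2707 - 1*3914 = 2707 - 3914 = -1207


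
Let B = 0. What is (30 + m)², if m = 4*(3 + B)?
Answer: 1764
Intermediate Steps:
m = 12 (m = 4*(3 + 0) = 4*3 = 12)
(30 + m)² = (30 + 12)² = 42² = 1764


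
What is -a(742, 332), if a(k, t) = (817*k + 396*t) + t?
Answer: -738018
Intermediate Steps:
a(k, t) = 397*t + 817*k (a(k, t) = (396*t + 817*k) + t = 397*t + 817*k)
-a(742, 332) = -(397*332 + 817*742) = -(131804 + 606214) = -1*738018 = -738018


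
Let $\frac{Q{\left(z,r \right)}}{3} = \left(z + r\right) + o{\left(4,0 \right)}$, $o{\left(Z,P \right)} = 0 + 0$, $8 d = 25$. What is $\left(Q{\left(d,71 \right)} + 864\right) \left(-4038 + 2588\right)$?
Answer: $- \frac{6300975}{4} \approx -1.5752 \cdot 10^{6}$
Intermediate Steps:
$d = \frac{25}{8}$ ($d = \frac{1}{8} \cdot 25 = \frac{25}{8} \approx 3.125$)
$o{\left(Z,P \right)} = 0$
$Q{\left(z,r \right)} = 3 r + 3 z$ ($Q{\left(z,r \right)} = 3 \left(\left(z + r\right) + 0\right) = 3 \left(\left(r + z\right) + 0\right) = 3 \left(r + z\right) = 3 r + 3 z$)
$\left(Q{\left(d,71 \right)} + 864\right) \left(-4038 + 2588\right) = \left(\left(3 \cdot 71 + 3 \cdot \frac{25}{8}\right) + 864\right) \left(-4038 + 2588\right) = \left(\left(213 + \frac{75}{8}\right) + 864\right) \left(-1450\right) = \left(\frac{1779}{8} + 864\right) \left(-1450\right) = \frac{8691}{8} \left(-1450\right) = - \frac{6300975}{4}$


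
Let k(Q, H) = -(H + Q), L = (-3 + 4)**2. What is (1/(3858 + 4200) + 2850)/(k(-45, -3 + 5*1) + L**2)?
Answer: 22965301/354552 ≈ 64.773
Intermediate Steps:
L = 1 (L = 1**2 = 1)
k(Q, H) = -H - Q
(1/(3858 + 4200) + 2850)/(k(-45, -3 + 5*1) + L**2) = (1/(3858 + 4200) + 2850)/((-(-3 + 5*1) - 1*(-45)) + 1**2) = (1/8058 + 2850)/((-(-3 + 5) + 45) + 1) = (1/8058 + 2850)/((-1*2 + 45) + 1) = 22965301/(8058*((-2 + 45) + 1)) = 22965301/(8058*(43 + 1)) = (22965301/8058)/44 = (22965301/8058)*(1/44) = 22965301/354552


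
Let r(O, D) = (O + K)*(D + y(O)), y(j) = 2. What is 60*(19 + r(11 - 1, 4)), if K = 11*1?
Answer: 8700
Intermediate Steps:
K = 11
r(O, D) = (2 + D)*(11 + O) (r(O, D) = (O + 11)*(D + 2) = (11 + O)*(2 + D) = (2 + D)*(11 + O))
60*(19 + r(11 - 1, 4)) = 60*(19 + (22 + 2*(11 - 1) + 11*4 + 4*(11 - 1))) = 60*(19 + (22 + 2*10 + 44 + 4*10)) = 60*(19 + (22 + 20 + 44 + 40)) = 60*(19 + 126) = 60*145 = 8700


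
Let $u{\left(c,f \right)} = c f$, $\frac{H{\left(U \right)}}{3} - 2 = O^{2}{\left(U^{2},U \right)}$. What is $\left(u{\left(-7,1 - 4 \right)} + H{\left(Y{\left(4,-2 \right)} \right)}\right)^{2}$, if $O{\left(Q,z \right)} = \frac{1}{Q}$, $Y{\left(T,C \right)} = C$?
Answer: $\frac{189225}{256} \approx 739.16$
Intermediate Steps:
$H{\left(U \right)} = 6 + \frac{3}{U^{4}}$ ($H{\left(U \right)} = 6 + 3 \left(\frac{1}{U^{2}}\right)^{2} = 6 + \frac{3}{U^{4}}$)
$\left(u{\left(-7,1 - 4 \right)} + H{\left(Y{\left(4,-2 \right)} \right)}\right)^{2} = \left(- 7 \left(1 - 4\right) + \left(6 + \frac{3}{16}\right)\right)^{2} = \left(\left(-7\right) \left(-3\right) + \left(6 + 3 \cdot \frac{1}{16}\right)\right)^{2} = \left(21 + \left(6 + \frac{3}{16}\right)\right)^{2} = \left(21 + \frac{99}{16}\right)^{2} = \left(\frac{435}{16}\right)^{2} = \frac{189225}{256}$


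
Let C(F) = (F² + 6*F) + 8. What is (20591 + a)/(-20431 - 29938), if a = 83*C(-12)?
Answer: -27231/50369 ≈ -0.54063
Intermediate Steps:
C(F) = 8 + F² + 6*F
a = 6640 (a = 83*(8 + (-12)² + 6*(-12)) = 83*(8 + 144 - 72) = 83*80 = 6640)
(20591 + a)/(-20431 - 29938) = (20591 + 6640)/(-20431 - 29938) = 27231/(-50369) = 27231*(-1/50369) = -27231/50369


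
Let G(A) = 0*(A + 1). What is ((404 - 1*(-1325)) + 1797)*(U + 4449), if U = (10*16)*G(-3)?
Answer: 15687174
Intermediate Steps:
G(A) = 0 (G(A) = 0*(1 + A) = 0)
U = 0 (U = (10*16)*0 = 160*0 = 0)
((404 - 1*(-1325)) + 1797)*(U + 4449) = ((404 - 1*(-1325)) + 1797)*(0 + 4449) = ((404 + 1325) + 1797)*4449 = (1729 + 1797)*4449 = 3526*4449 = 15687174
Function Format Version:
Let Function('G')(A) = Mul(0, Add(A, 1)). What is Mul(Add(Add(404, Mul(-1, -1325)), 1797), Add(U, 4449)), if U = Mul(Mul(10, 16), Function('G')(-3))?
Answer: 15687174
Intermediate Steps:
Function('G')(A) = 0 (Function('G')(A) = Mul(0, Add(1, A)) = 0)
U = 0 (U = Mul(Mul(10, 16), 0) = Mul(160, 0) = 0)
Mul(Add(Add(404, Mul(-1, -1325)), 1797), Add(U, 4449)) = Mul(Add(Add(404, Mul(-1, -1325)), 1797), Add(0, 4449)) = Mul(Add(Add(404, 1325), 1797), 4449) = Mul(Add(1729, 1797), 4449) = Mul(3526, 4449) = 15687174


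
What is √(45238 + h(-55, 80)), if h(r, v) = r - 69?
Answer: √45114 ≈ 212.40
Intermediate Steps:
h(r, v) = -69 + r
√(45238 + h(-55, 80)) = √(45238 + (-69 - 55)) = √(45238 - 124) = √45114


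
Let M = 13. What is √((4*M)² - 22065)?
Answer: I*√19361 ≈ 139.14*I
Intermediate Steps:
√((4*M)² - 22065) = √((4*13)² - 22065) = √(52² - 22065) = √(2704 - 22065) = √(-19361) = I*√19361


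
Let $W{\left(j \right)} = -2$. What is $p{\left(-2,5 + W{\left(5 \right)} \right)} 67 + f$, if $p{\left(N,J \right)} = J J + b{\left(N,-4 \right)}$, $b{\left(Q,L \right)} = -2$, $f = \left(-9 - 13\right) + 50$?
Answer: $497$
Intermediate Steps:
$f = 28$ ($f = -22 + 50 = 28$)
$p{\left(N,J \right)} = -2 + J^{2}$ ($p{\left(N,J \right)} = J J - 2 = J^{2} - 2 = -2 + J^{2}$)
$p{\left(-2,5 + W{\left(5 \right)} \right)} 67 + f = \left(-2 + \left(5 - 2\right)^{2}\right) 67 + 28 = \left(-2 + 3^{2}\right) 67 + 28 = \left(-2 + 9\right) 67 + 28 = 7 \cdot 67 + 28 = 469 + 28 = 497$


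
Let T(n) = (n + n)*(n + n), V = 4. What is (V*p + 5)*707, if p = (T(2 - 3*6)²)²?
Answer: 3109418883354063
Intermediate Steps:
T(n) = 4*n² (T(n) = (2*n)*(2*n) = 4*n²)
p = 1099511627776 (p = ((4*(2 - 3*6)²)²)² = ((4*(2 - 18)²)²)² = ((4*(-16)²)²)² = ((4*256)²)² = (1024²)² = 1048576² = 1099511627776)
(V*p + 5)*707 = (4*1099511627776 + 5)*707 = (4398046511104 + 5)*707 = 4398046511109*707 = 3109418883354063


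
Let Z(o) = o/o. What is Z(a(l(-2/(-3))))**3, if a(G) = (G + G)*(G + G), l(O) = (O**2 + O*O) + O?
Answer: 1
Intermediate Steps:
l(O) = O + 2*O**2 (l(O) = (O**2 + O**2) + O = 2*O**2 + O = O + 2*O**2)
a(G) = 4*G**2 (a(G) = (2*G)*(2*G) = 4*G**2)
Z(o) = 1
Z(a(l(-2/(-3))))**3 = 1**3 = 1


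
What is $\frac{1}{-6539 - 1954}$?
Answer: $- \frac{1}{8493} \approx -0.00011774$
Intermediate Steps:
$\frac{1}{-6539 - 1954} = \frac{1}{-8493} = - \frac{1}{8493}$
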